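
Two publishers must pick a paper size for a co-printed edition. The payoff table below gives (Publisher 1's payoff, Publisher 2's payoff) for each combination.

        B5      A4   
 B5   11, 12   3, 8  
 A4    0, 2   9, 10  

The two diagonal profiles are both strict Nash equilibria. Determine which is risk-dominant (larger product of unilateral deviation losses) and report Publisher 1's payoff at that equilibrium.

At both B5: Publisher 1 loses 11 − 0 = 11 by deviating; Publisher 2 loses 12 − 8 = 4. Product = 11·4 = 44.
At both A4: Publisher 1 loses 9 − 3 = 6 by deviating; Publisher 2 loses 10 − 2 = 8. Product = 6·8 = 48.
48 > 44, so both A4 is risk-dominant. Publisher 1's payoff there is 9.

9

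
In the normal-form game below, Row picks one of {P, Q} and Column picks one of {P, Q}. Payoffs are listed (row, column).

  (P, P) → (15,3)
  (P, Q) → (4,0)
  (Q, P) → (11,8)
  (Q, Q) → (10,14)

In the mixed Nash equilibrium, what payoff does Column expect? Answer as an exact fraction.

14/3

Row mixes with probability p on P, chosen so Column is indifferent: 3p + 8(1−p) = 0p + 14(1−p) gives p = 2/3.
Column's expected payoff is 3·2/3 + 8·1/3 = 14/3.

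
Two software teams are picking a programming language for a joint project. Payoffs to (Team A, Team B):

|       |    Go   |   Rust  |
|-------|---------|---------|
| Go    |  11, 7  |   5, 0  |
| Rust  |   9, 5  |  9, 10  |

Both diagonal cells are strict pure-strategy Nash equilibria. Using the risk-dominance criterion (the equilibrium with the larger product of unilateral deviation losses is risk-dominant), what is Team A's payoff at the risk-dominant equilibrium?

9

At both Go: Team A loses 11 − 9 = 2 by deviating; Team B loses 7 − 0 = 7. Product = 2·7 = 14.
At both Rust: Team A loses 9 − 5 = 4 by deviating; Team B loses 10 − 5 = 5. Product = 4·5 = 20.
20 > 14, so both Rust is risk-dominant. Team A's payoff there is 9.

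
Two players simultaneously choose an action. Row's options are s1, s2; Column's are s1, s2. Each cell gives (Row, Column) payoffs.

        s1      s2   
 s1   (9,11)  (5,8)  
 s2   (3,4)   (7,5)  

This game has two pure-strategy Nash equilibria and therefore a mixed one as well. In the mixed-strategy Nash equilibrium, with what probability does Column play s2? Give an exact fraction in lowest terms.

Column's mix q on s1 must make Row indifferent between s1 and s2.
Row's payoff from s1: 9q + 5(1−q). From s2: 3q + 7(1−q).
Set equal: 6q = 2(1−q) → q = 2/8 = 1/4.
Probability on s2 is 1 − 1/4 = 3/4.

3/4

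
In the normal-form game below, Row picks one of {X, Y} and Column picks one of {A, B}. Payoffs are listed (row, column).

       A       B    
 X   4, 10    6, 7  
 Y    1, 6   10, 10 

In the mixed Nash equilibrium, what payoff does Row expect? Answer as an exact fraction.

34/7

Column mixes with probability q on A, chosen so Row is indifferent: 4q + 6(1−q) = 1q + 10(1−q) gives q = 4/7.
Row's expected payoff (from either row, since indifferent) is 4·4/7 + 6·3/7 = 34/7.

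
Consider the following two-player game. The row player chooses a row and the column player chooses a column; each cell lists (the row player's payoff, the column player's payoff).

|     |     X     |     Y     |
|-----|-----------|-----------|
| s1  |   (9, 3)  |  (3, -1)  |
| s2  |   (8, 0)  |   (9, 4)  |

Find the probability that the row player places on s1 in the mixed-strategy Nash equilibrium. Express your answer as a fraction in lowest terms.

The row player's mix p on s1 must make the column player indifferent between X and Y.
The column player's payoff from X: 3p + 0(1−p). From Y: (-1)p + 4(1−p).
Set equal: 4p = 4(1−p) → p = 4/8 = 1/2.

1/2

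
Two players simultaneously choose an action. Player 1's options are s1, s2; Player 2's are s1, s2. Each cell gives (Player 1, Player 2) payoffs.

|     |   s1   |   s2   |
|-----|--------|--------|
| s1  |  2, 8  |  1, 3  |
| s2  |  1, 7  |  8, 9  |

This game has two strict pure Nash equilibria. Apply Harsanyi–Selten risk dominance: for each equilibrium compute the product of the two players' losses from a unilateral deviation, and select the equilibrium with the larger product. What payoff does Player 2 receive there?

At both s1: Player 1 loses 2 − 1 = 1 by deviating; Player 2 loses 8 − 3 = 5. Product = 1·5 = 5.
At both s2: Player 1 loses 8 − 1 = 7 by deviating; Player 2 loses 9 − 7 = 2. Product = 7·2 = 14.
14 > 5, so both s2 is risk-dominant. Player 2's payoff there is 9.

9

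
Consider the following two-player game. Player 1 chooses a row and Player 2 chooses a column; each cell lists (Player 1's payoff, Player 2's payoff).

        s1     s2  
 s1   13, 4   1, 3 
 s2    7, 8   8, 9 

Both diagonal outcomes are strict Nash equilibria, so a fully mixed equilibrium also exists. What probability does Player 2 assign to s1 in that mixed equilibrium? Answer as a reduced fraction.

Player 2's mix q on s1 must make Player 1 indifferent between s1 and s2.
Player 1's payoff from s1: 13q + 1(1−q). From s2: 7q + 8(1−q).
Set equal: 6q = 7(1−q) → q = 7/13.

7/13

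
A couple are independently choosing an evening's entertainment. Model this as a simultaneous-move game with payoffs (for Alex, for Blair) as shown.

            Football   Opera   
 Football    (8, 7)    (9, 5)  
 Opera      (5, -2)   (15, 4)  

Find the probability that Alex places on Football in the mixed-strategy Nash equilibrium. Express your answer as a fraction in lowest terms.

3/4

Alex's mix p on Football must make Blair indifferent between Football and Opera.
Blair's payoff from Football: 7p + (-2)(1−p). From Opera: 5p + 4(1−p).
Set equal: 2p = 6(1−p) → p = 6/8 = 3/4.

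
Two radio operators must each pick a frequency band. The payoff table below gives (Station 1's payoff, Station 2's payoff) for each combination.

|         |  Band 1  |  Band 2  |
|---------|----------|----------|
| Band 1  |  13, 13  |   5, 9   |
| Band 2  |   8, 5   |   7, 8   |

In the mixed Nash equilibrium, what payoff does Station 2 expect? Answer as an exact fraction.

59/7

Station 1 mixes with probability p on Band 1, chosen so Station 2 is indifferent: 13p + 5(1−p) = 9p + 8(1−p) gives p = 3/7.
Station 2's expected payoff is 13·3/7 + 5·4/7 = 59/7.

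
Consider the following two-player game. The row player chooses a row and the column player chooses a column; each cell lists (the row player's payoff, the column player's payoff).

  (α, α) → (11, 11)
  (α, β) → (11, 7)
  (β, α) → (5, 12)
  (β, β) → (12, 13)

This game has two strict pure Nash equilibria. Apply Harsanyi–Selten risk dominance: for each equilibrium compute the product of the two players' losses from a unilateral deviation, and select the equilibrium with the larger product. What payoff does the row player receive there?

At both α: the row player loses 11 − 5 = 6 by deviating; the column player loses 11 − 7 = 4. Product = 6·4 = 24.
At both β: the row player loses 12 − 11 = 1 by deviating; the column player loses 13 − 12 = 1. Product = 1·1 = 1.
24 > 1, so both α is risk-dominant. The row player's payoff there is 11.

11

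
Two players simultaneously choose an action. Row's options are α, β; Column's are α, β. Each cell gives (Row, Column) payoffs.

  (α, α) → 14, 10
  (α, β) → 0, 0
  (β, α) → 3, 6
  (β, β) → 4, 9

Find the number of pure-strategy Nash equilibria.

Both α: Row gets 14 (best alternative 3); Column gets 10 (best alternative 0). Neither deviates — NE.
Both β: Row gets 4 (best alternative 0); Column gets 9 (best alternative 6). Neither deviates — NE.
(β, α) is not a NE: Row would switch to α (14 > 3).
No other cell survives both best-response checks, so there are 2 pure NE.

2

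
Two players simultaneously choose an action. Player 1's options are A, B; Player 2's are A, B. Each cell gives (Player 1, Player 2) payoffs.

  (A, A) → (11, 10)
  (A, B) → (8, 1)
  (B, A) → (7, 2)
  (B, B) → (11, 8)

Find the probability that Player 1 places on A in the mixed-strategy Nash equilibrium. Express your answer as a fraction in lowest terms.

Player 1's mix p on A must make Player 2 indifferent between A and B.
Player 2's payoff from A: 10p + 2(1−p). From B: 1p + 8(1−p).
Set equal: 9p = 6(1−p) → p = 6/15 = 2/5.

2/5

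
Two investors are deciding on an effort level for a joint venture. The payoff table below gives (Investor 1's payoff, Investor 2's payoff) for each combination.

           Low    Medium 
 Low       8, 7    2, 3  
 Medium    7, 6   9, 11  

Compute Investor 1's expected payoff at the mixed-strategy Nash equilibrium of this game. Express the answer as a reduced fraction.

29/4

Investor 2 mixes with probability q on Low, chosen so Investor 1 is indifferent: 8q + 2(1−q) = 7q + 9(1−q) gives q = 7/8.
Investor 1's expected payoff (from either row, since indifferent) is 8·7/8 + 2·1/8 = 29/4.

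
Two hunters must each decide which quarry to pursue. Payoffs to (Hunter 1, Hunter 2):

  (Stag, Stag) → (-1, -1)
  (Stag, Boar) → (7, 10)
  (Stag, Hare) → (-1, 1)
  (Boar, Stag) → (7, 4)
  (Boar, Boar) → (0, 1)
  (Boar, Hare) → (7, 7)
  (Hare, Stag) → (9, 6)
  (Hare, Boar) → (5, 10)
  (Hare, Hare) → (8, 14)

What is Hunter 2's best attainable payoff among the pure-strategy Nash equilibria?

14

(Stag, Boar) is a pure NE (Hunter 1: 7 ≥ 5; Hunter 2: 10 ≥ 1). Hunter 2 gets 10.
Both Hare is a pure NE (Hunter 1: 8 ≥ 7; Hunter 2: 14 ≥ 10). Hunter 2 gets 14.
Every other cell has a profitable deviation for at least one player. Highest of {10, 14} is 14.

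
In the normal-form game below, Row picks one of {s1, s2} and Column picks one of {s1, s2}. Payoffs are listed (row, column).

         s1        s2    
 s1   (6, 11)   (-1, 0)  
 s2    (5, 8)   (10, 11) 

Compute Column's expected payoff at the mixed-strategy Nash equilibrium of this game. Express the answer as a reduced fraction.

121/14

Row mixes with probability p on s1, chosen so Column is indifferent: 11p + 8(1−p) = 0p + 11(1−p) gives p = 3/14.
Column's expected payoff is 11·3/14 + 8·11/14 = 121/14.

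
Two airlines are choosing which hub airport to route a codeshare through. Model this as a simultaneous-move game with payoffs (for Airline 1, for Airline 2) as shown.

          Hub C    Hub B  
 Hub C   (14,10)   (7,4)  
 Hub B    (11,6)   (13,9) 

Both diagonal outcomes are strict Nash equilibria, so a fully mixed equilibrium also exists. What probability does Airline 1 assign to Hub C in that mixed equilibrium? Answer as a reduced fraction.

Airline 1's mix p on Hub C must make Airline 2 indifferent between Hub C and Hub B.
Airline 2's payoff from Hub C: 10p + 6(1−p). From Hub B: 4p + 9(1−p).
Set equal: 6p = 3(1−p) → p = 3/9 = 1/3.

1/3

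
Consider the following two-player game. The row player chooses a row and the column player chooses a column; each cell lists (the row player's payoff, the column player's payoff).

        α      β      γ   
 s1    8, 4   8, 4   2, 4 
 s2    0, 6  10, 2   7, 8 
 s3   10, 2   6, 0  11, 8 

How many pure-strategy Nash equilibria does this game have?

(s3, γ): the row player gets 11 (best alternative 7); the column player gets 8 (best alternative 2). Neither deviates — NE.
(s1, α) is not a NE: the row player would switch to s3 (10 > 8).
No other cell survives both best-response checks, so there is 1 pure NE.

1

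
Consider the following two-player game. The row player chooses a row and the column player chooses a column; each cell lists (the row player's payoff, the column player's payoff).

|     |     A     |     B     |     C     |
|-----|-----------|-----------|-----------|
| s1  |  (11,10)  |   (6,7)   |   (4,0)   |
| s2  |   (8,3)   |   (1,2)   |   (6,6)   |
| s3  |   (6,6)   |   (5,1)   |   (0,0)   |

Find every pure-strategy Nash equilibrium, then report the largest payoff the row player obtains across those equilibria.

(s1, A) is a pure NE (the row player: 11 ≥ 8; the column player: 10 ≥ 7). The row player gets 11.
(s2, C) is a pure NE (the row player: 6 ≥ 4; the column player: 6 ≥ 3). The row player gets 6.
Every other cell has a profitable deviation for at least one player. Highest of {11, 6} is 11.

11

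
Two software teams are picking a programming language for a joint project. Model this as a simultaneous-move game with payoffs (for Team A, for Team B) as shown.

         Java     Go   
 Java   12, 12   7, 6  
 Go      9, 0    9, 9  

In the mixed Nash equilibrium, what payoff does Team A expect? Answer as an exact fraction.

Team B mixes with probability q on Java, chosen so Team A is indifferent: 12q + 7(1−q) = 9q + 9(1−q) gives q = 2/5.
Team A's expected payoff (from either row, since indifferent) is 12·2/5 + 7·3/5 = 9.

9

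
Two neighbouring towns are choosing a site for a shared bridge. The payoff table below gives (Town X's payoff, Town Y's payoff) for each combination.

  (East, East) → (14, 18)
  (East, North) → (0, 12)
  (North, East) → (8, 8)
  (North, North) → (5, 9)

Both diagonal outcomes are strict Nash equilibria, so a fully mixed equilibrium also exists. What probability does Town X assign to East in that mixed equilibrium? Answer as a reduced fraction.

1/7

Town X's mix p on East must make Town Y indifferent between East and North.
Town Y's payoff from East: 18p + 8(1−p). From North: 12p + 9(1−p).
Set equal: 6p = 1(1−p) → p = 1/7.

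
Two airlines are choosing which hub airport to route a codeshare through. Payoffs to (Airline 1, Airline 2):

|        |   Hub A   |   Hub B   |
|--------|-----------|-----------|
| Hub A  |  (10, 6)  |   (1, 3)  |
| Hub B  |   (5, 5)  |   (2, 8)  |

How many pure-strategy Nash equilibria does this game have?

Both Hub A: Airline 1 gets 10 (best alternative 5); Airline 2 gets 6 (best alternative 3). Neither deviates — NE.
Both Hub B: Airline 1 gets 2 (best alternative 1); Airline 2 gets 8 (best alternative 5). Neither deviates — NE.
(Hub A, Hub B) is not a NE: Airline 1 would switch to Hub B (2 > 1).
No other cell survives both best-response checks, so there are 2 pure NE.

2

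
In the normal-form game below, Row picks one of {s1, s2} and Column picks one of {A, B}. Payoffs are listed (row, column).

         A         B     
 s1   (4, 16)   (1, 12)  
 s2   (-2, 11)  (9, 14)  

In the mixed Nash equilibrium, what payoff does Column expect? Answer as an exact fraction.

Row mixes with probability p on s1, chosen so Column is indifferent: 16p + 11(1−p) = 12p + 14(1−p) gives p = 3/7.
Column's expected payoff is 16·3/7 + 11·4/7 = 92/7.

92/7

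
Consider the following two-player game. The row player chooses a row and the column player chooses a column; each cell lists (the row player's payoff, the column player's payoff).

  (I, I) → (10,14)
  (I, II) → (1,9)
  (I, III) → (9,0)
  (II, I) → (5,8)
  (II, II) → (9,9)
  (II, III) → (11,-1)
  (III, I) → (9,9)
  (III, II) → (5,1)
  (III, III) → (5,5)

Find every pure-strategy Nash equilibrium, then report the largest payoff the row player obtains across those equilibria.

10

Both I is a pure NE (the row player: 10 ≥ 9; the column player: 14 ≥ 9). The row player gets 10.
Both II is a pure NE (the row player: 9 ≥ 5; the column player: 9 ≥ 8). The row player gets 9.
Every other cell has a profitable deviation for at least one player. Highest of {10, 9} is 10.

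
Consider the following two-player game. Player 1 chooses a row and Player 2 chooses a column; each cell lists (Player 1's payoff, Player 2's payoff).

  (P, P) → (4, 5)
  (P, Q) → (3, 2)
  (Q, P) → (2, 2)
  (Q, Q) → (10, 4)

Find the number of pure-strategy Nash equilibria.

Both P: Player 1 gets 4 (best alternative 2); Player 2 gets 5 (best alternative 2). Neither deviates — NE.
Both Q: Player 1 gets 10 (best alternative 3); Player 2 gets 4 (best alternative 2). Neither deviates — NE.
(P, Q) is not a NE: Player 1 would switch to Q (10 > 3).
No other cell survives both best-response checks, so there are 2 pure NE.

2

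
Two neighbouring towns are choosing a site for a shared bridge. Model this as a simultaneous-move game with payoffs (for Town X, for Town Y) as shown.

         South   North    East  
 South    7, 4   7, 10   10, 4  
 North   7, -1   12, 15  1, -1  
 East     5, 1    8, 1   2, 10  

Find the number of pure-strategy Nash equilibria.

Both North: Town X gets 12 (best alternative 8); Town Y gets 15 (best alternative -1). Neither deviates — NE.
Both East is not a NE: Town X would switch to South (10 > 2).
No other cell survives both best-response checks, so there is 1 pure NE.

1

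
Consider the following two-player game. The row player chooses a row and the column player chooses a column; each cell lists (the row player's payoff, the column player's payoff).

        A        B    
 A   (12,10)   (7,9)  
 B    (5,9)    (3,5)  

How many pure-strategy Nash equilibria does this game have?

Both A: the row player gets 12 (best alternative 5); the column player gets 10 (best alternative 9). Neither deviates — NE.
Both B is not a NE: the row player would switch to A (7 > 3).
No other cell survives both best-response checks, so there is 1 pure NE.

1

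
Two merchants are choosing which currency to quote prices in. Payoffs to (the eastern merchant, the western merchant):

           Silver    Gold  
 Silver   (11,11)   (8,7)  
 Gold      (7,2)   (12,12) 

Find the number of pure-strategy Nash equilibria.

2

Both Silver: the eastern merchant gets 11 (best alternative 7); the western merchant gets 11 (best alternative 7). Neither deviates — NE.
Both Gold: the eastern merchant gets 12 (best alternative 8); the western merchant gets 12 (best alternative 2). Neither deviates — NE.
(Silver, Gold) is not a NE: the eastern merchant would switch to Gold (12 > 8).
No other cell survives both best-response checks, so there are 2 pure NE.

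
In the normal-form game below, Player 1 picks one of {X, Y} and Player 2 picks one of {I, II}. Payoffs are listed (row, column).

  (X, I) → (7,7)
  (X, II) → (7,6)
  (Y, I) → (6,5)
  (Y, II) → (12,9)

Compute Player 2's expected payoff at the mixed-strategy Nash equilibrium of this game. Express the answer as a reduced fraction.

33/5

Player 1 mixes with probability p on X, chosen so Player 2 is indifferent: 7p + 5(1−p) = 6p + 9(1−p) gives p = 4/5.
Player 2's expected payoff is 7·4/5 + 5·1/5 = 33/5.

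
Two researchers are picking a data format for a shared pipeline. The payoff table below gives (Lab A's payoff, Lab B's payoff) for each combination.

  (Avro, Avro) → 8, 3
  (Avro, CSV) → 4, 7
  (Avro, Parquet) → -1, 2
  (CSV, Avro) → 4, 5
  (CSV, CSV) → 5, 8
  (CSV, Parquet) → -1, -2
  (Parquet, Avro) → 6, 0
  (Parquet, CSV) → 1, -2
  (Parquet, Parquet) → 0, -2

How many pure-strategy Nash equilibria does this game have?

1

Both CSV: Lab A gets 5 (best alternative 4); Lab B gets 8 (best alternative 5). Neither deviates — NE.
Both Avro is not a NE: Lab B would switch to CSV (7 > 3).
No other cell survives both best-response checks, so there is 1 pure NE.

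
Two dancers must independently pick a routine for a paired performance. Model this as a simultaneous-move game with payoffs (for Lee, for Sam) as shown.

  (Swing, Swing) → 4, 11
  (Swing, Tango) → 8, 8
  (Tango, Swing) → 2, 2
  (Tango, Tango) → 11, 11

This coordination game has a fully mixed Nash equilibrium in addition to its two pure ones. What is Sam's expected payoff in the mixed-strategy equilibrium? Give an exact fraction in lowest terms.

35/4

Lee mixes with probability p on Swing, chosen so Sam is indifferent: 11p + 2(1−p) = 8p + 11(1−p) gives p = 3/4.
Sam's expected payoff is 11·3/4 + 2·1/4 = 35/4.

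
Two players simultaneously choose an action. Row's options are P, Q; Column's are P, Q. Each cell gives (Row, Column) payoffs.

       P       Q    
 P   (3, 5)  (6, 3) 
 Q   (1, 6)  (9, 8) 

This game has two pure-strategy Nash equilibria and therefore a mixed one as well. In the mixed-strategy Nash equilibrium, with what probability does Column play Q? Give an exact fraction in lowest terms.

Column's mix q on P must make Row indifferent between P and Q.
Row's payoff from P: 3q + 6(1−q). From Q: 1q + 9(1−q).
Set equal: 2q = 3(1−q) → q = 3/5.
Probability on Q is 1 − 3/5 = 2/5.

2/5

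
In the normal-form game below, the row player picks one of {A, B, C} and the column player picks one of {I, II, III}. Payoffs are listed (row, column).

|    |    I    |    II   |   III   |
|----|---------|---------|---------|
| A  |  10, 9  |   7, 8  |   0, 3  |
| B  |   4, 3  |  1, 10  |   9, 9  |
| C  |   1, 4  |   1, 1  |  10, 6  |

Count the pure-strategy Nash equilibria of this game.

2

(A, I): the row player gets 10 (best alternative 4); the column player gets 9 (best alternative 8). Neither deviates — NE.
(C, III): the row player gets 10 (best alternative 9); the column player gets 6 (best alternative 4). Neither deviates — NE.
(B, II) is not a NE: the row player would switch to A (7 > 1).
No other cell survives both best-response checks, so there are 2 pure NE.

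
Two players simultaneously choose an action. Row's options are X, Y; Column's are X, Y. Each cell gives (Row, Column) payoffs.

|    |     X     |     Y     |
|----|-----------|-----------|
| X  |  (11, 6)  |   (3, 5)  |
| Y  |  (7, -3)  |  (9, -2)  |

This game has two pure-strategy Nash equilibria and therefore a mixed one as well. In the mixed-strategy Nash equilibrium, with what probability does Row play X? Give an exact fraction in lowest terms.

Row's mix p on X must make Column indifferent between X and Y.
Column's payoff from X: 6p + (-3)(1−p). From Y: 5p + (-2)(1−p).
Set equal: 1p = 1(1−p) → p = 1/2.

1/2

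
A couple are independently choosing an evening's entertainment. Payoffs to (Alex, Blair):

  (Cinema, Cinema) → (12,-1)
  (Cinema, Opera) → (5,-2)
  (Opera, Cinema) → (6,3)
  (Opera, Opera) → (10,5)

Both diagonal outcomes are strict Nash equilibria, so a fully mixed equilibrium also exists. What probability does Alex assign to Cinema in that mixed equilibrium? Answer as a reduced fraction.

2/3

Alex's mix p on Cinema must make Blair indifferent between Cinema and Opera.
Blair's payoff from Cinema: (-1)p + 3(1−p). From Opera: (-2)p + 5(1−p).
Set equal: 1p = 2(1−p) → p = 2/3.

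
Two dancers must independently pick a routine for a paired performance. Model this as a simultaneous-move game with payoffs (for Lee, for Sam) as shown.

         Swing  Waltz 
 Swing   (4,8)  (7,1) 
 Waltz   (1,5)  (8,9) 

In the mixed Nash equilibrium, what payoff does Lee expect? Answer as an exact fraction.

25/4

Sam mixes with probability q on Swing, chosen so Lee is indifferent: 4q + 7(1−q) = 1q + 8(1−q) gives q = 1/4.
Lee's expected payoff (from either row, since indifferent) is 4·1/4 + 7·3/4 = 25/4.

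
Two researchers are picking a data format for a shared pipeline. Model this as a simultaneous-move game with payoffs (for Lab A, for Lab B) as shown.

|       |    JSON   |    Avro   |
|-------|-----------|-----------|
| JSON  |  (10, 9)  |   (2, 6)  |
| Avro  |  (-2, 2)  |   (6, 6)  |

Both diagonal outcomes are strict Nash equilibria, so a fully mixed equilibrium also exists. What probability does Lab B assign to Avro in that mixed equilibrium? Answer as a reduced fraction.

3/4

Lab B's mix q on JSON must make Lab A indifferent between JSON and Avro.
Lab A's payoff from JSON: 10q + 2(1−q). From Avro: (-2)q + 6(1−q).
Set equal: 12q = 4(1−q) → q = 4/16 = 1/4.
Probability on Avro is 1 − 1/4 = 3/4.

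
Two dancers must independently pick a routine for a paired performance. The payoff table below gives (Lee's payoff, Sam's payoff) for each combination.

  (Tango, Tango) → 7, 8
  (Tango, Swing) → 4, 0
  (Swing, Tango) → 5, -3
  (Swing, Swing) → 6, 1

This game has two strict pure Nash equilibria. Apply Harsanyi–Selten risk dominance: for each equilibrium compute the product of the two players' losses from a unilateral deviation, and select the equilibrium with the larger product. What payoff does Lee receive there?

7

At both Tango: Lee loses 7 − 5 = 2 by deviating; Sam loses 8 − 0 = 8. Product = 2·8 = 16.
At both Swing: Lee loses 6 − 4 = 2 by deviating; Sam loses 1 − (-3) = 4. Product = 2·4 = 8.
16 > 8, so both Tango is risk-dominant. Lee's payoff there is 7.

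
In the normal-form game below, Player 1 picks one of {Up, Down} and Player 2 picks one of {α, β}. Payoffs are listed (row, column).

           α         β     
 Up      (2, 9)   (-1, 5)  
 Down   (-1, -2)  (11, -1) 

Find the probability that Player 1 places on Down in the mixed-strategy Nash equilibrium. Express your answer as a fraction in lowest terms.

Player 1's mix p on Up must make Player 2 indifferent between α and β.
Player 2's payoff from α: 9p + (-2)(1−p). From β: 5p + (-1)(1−p).
Set equal: 4p = 1(1−p) → p = 1/5.
Probability on Down is 1 − 1/5 = 4/5.

4/5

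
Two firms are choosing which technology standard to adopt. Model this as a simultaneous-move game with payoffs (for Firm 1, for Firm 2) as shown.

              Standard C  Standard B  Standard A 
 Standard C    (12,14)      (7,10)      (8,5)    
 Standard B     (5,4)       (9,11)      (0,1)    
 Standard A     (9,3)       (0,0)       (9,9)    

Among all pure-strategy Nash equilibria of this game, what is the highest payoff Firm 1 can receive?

12

Both Standard C is a pure NE (Firm 1: 12 ≥ 9; Firm 2: 14 ≥ 10). Firm 1 gets 12.
Both Standard B is a pure NE (Firm 1: 9 ≥ 7; Firm 2: 11 ≥ 4). Firm 1 gets 9.
Both Standard A is a pure NE (Firm 1: 9 ≥ 8; Firm 2: 9 ≥ 3). Firm 1 gets 9.
Every other cell has a profitable deviation for at least one player. Highest of {12, 9, 9} is 12.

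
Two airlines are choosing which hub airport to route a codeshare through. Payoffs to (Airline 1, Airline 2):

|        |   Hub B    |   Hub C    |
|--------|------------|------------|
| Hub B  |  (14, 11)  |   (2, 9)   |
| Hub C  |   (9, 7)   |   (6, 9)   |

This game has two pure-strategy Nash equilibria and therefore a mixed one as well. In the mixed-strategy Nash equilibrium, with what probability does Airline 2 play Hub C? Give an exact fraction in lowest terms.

Airline 2's mix q on Hub B must make Airline 1 indifferent between Hub B and Hub C.
Airline 1's payoff from Hub B: 14q + 2(1−q). From Hub C: 9q + 6(1−q).
Set equal: 5q = 4(1−q) → q = 4/9.
Probability on Hub C is 1 − 4/9 = 5/9.

5/9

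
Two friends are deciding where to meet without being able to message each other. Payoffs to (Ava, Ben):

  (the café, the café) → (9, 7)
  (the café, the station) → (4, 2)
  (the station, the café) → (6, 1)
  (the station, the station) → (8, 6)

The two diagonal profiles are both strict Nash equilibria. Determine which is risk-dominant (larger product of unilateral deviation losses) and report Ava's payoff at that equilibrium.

8

At both the café: Ava loses 9 − 6 = 3 by deviating; Ben loses 7 − 2 = 5. Product = 3·5 = 15.
At both the station: Ava loses 8 − 4 = 4 by deviating; Ben loses 6 − 1 = 5. Product = 4·5 = 20.
20 > 15, so both the station is risk-dominant. Ava's payoff there is 8.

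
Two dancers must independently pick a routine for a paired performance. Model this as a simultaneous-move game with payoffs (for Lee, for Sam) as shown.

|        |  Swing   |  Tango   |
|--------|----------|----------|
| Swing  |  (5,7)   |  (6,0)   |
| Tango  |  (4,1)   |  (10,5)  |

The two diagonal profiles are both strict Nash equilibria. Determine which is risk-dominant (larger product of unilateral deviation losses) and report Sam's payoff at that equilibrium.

5

At both Swing: Lee loses 5 − 4 = 1 by deviating; Sam loses 7 − 0 = 7. Product = 1·7 = 7.
At both Tango: Lee loses 10 − 6 = 4 by deviating; Sam loses 5 − 1 = 4. Product = 4·4 = 16.
16 > 7, so both Tango is risk-dominant. Sam's payoff there is 5.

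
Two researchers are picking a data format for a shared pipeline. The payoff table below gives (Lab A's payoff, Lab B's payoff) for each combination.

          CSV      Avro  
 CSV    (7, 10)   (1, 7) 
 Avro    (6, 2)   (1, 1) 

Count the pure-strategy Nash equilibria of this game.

1

Both CSV: Lab A gets 7 (best alternative 6); Lab B gets 10 (best alternative 7). Neither deviates — NE.
Both Avro is not a NE: Lab B would switch to CSV (2 > 1).
No other cell survives both best-response checks, so there is 1 pure NE.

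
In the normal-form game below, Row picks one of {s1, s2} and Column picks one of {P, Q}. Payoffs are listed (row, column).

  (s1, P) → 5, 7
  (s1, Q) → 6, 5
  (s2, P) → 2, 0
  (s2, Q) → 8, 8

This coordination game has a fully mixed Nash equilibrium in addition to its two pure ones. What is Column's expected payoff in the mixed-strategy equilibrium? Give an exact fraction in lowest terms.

28/5

Row mixes with probability p on s1, chosen so Column is indifferent: 7p + 0(1−p) = 5p + 8(1−p) gives p = 4/5.
Column's expected payoff is 7·4/5 + 0·1/5 = 28/5.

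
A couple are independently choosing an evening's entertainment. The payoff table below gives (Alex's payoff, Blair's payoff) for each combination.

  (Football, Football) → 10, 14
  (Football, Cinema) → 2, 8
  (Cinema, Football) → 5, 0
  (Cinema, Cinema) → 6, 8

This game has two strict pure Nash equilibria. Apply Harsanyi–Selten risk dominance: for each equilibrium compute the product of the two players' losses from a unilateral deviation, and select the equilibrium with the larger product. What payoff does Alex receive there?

At both Football: Alex loses 10 − 5 = 5 by deviating; Blair loses 14 − 8 = 6. Product = 5·6 = 30.
At both Cinema: Alex loses 6 − 2 = 4 by deviating; Blair loses 8 − 0 = 8. Product = 4·8 = 32.
32 > 30, so both Cinema is risk-dominant. Alex's payoff there is 6.

6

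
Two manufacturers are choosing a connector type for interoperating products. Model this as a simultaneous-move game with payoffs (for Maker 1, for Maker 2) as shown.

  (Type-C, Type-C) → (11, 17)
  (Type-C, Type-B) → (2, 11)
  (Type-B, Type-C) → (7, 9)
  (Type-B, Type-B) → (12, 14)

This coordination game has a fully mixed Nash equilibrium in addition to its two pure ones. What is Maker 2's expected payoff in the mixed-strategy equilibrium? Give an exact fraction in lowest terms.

139/11

Maker 1 mixes with probability p on Type-C, chosen so Maker 2 is indifferent: 17p + 9(1−p) = 11p + 14(1−p) gives p = 5/11.
Maker 2's expected payoff is 17·5/11 + 9·6/11 = 139/11.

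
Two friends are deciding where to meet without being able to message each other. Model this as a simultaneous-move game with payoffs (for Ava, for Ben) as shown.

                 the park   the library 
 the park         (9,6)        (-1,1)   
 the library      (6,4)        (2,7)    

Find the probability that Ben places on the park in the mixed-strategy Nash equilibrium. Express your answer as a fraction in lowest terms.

1/2

Ben's mix q on the park must make Ava indifferent between the park and the library.
Ava's payoff from the park: 9q + (-1)(1−q). From the library: 6q + 2(1−q).
Set equal: 3q = 3(1−q) → q = 3/6 = 1/2.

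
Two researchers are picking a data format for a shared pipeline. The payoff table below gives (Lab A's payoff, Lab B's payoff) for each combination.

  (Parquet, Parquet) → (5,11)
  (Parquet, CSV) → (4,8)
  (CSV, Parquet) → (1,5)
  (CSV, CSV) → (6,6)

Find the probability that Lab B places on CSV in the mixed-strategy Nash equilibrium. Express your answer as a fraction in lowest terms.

2/3

Lab B's mix q on Parquet must make Lab A indifferent between Parquet and CSV.
Lab A's payoff from Parquet: 5q + 4(1−q). From CSV: 1q + 6(1−q).
Set equal: 4q = 2(1−q) → q = 2/6 = 1/3.
Probability on CSV is 1 − 1/3 = 2/3.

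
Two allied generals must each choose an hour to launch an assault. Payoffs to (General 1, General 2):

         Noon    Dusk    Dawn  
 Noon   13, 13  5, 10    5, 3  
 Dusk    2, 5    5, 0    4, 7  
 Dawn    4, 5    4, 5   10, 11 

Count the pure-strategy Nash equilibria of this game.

2

Both Noon: General 1 gets 13 (best alternative 4); General 2 gets 13 (best alternative 10). Neither deviates — NE.
Both Dawn: General 1 gets 10 (best alternative 5); General 2 gets 11 (best alternative 5). Neither deviates — NE.
Both Dusk is not a NE: General 2 would switch to Dawn (7 > 0).
No other cell survives both best-response checks, so there are 2 pure NE.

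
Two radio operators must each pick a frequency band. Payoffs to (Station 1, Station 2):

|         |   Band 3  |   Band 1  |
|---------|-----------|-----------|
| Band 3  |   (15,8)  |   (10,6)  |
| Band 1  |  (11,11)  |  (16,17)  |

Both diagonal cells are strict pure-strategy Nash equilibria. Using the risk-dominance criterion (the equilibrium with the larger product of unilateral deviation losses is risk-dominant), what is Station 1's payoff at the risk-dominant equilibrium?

At both Band 3: Station 1 loses 15 − 11 = 4 by deviating; Station 2 loses 8 − 6 = 2. Product = 4·2 = 8.
At both Band 1: Station 1 loses 16 − 10 = 6 by deviating; Station 2 loses 17 − 11 = 6. Product = 6·6 = 36.
36 > 8, so both Band 1 is risk-dominant. Station 1's payoff there is 16.

16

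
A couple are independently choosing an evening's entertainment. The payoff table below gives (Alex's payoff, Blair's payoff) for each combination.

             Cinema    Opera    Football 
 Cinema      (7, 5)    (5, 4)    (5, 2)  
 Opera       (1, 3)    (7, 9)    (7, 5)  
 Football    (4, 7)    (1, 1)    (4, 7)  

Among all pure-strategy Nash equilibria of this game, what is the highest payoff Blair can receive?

9

Both Cinema is a pure NE (Alex: 7 ≥ 4; Blair: 5 ≥ 4). Blair gets 5.
Both Opera is a pure NE (Alex: 7 ≥ 5; Blair: 9 ≥ 5). Blair gets 9.
Every other cell has a profitable deviation for at least one player. Highest of {5, 9} is 9.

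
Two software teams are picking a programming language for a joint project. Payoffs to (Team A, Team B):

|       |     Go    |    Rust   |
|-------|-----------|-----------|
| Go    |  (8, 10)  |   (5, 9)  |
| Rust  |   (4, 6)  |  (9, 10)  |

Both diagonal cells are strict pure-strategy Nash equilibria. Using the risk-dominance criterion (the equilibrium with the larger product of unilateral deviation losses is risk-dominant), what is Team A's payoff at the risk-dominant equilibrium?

9

At both Go: Team A loses 8 − 4 = 4 by deviating; Team B loses 10 − 9 = 1. Product = 4·1 = 4.
At both Rust: Team A loses 9 − 5 = 4 by deviating; Team B loses 10 − 6 = 4. Product = 4·4 = 16.
16 > 4, so both Rust is risk-dominant. Team A's payoff there is 9.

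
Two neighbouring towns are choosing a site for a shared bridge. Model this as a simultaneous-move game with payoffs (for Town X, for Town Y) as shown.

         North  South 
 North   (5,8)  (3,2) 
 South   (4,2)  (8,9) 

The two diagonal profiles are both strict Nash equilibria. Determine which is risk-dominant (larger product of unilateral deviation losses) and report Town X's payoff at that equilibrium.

At both North: Town X loses 5 − 4 = 1 by deviating; Town Y loses 8 − 2 = 6. Product = 1·6 = 6.
At both South: Town X loses 8 − 3 = 5 by deviating; Town Y loses 9 − 2 = 7. Product = 5·7 = 35.
35 > 6, so both South is risk-dominant. Town X's payoff there is 8.

8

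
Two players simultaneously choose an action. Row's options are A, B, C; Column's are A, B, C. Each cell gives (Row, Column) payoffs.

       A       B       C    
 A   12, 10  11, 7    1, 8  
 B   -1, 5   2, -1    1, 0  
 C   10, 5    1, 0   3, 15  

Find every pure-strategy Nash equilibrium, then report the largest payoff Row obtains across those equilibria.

12

Both A is a pure NE (Row: 12 ≥ 10; Column: 10 ≥ 8). Row gets 12.
Both C is a pure NE (Row: 3 ≥ 1; Column: 15 ≥ 5). Row gets 3.
Every other cell has a profitable deviation for at least one player. Highest of {12, 3} is 12.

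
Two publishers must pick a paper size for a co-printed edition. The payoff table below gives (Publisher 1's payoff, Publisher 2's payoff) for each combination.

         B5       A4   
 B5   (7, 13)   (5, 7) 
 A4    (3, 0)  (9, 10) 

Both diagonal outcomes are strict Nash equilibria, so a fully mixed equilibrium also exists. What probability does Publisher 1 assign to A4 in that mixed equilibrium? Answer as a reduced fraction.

Publisher 1's mix p on B5 must make Publisher 2 indifferent between B5 and A4.
Publisher 2's payoff from B5: 13p + 0(1−p). From A4: 7p + 10(1−p).
Set equal: 6p = 10(1−p) → p = 10/16 = 5/8.
Probability on A4 is 1 − 5/8 = 3/8.

3/8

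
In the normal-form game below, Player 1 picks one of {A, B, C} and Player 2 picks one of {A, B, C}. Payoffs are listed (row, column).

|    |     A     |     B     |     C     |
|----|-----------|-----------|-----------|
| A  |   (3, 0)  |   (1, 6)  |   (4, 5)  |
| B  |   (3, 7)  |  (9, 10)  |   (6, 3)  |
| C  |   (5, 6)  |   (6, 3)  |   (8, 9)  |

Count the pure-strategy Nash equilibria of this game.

2

Both B: Player 1 gets 9 (best alternative 6); Player 2 gets 10 (best alternative 7). Neither deviates — NE.
Both C: Player 1 gets 8 (best alternative 6); Player 2 gets 9 (best alternative 6). Neither deviates — NE.
Both A is not a NE: Player 1 would switch to C (5 > 3).
No other cell survives both best-response checks, so there are 2 pure NE.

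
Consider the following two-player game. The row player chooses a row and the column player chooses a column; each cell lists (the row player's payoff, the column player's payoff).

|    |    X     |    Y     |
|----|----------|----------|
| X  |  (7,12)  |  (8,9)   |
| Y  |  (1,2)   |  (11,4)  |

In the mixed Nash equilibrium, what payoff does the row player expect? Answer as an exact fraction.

23/3

The column player mixes with probability q on X, chosen so the row player is indifferent: 7q + 8(1−q) = 1q + 11(1−q) gives q = 1/3.
The row player's expected payoff (from either row, since indifferent) is 7·1/3 + 8·2/3 = 23/3.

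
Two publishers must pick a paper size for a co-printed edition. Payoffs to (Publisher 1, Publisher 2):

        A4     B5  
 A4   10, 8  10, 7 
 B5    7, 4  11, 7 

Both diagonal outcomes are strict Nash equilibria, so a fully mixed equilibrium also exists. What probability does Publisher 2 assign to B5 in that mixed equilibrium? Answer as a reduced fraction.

Publisher 2's mix q on A4 must make Publisher 1 indifferent between A4 and B5.
Publisher 1's payoff from A4: 10q + 10(1−q). From B5: 7q + 11(1−q).
Set equal: 3q = 1(1−q) → q = 1/4.
Probability on B5 is 1 − 1/4 = 3/4.

3/4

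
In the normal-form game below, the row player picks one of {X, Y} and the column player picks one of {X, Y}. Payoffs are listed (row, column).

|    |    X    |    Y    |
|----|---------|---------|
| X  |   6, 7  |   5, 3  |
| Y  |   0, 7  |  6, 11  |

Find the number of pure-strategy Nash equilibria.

2

Both X: the row player gets 6 (best alternative 0); the column player gets 7 (best alternative 3). Neither deviates — NE.
Both Y: the row player gets 6 (best alternative 5); the column player gets 11 (best alternative 7). Neither deviates — NE.
(X, Y) is not a NE: the row player would switch to Y (6 > 5).
No other cell survives both best-response checks, so there are 2 pure NE.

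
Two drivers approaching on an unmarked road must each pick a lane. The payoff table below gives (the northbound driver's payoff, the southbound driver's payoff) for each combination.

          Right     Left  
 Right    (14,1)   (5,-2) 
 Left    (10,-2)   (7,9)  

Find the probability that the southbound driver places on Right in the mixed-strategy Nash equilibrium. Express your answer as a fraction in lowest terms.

The southbound driver's mix q on Right must make the northbound driver indifferent between Right and Left.
The northbound driver's payoff from Right: 14q + 5(1−q). From Left: 10q + 7(1−q).
Set equal: 4q = 2(1−q) → q = 2/6 = 1/3.

1/3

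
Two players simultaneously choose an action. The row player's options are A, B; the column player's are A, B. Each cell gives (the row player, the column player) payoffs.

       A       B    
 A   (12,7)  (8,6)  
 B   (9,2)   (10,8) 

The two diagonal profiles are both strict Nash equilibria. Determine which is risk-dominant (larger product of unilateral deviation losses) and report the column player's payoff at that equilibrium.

8

At both A: the row player loses 12 − 9 = 3 by deviating; the column player loses 7 − 6 = 1. Product = 3·1 = 3.
At both B: the row player loses 10 − 8 = 2 by deviating; the column player loses 8 − 2 = 6. Product = 2·6 = 12.
12 > 3, so both B is risk-dominant. The column player's payoff there is 8.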